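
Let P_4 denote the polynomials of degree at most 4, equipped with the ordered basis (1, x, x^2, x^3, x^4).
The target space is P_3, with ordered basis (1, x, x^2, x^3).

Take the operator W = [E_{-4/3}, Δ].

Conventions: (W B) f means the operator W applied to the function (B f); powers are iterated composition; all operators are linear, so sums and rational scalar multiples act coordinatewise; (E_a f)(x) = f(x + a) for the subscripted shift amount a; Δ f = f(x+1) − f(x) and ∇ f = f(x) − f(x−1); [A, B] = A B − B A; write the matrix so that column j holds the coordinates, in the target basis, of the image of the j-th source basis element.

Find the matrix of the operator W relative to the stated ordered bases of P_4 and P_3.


image of 1: 0
image of x: 0
image of x^2: 0
image of x^3: 0
image of x^4: 0
each image's coordinates form column j of the matrix

the matrix is [[0, 0, 0, 0, 0]; [0, 0, 0, 0, 0]; [0, 0, 0, 0, 0]; [0, 0, 0, 0, 0]] (rows listed top to bottom)


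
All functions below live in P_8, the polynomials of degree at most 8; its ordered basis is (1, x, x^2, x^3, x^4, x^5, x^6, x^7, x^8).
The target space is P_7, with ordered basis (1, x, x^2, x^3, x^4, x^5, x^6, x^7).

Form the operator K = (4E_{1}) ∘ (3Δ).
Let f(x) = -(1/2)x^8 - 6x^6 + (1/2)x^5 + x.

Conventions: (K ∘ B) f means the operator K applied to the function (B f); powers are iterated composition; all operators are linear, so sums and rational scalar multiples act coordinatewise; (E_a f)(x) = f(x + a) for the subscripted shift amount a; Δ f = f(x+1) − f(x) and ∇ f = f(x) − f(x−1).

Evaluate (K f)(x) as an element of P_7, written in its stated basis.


the result is g(x) = -48x^7 - 504x^6 - 2784x^5 - 9510x^4 - 20316x^3 - 26364x^2 - 19038x - 5868

Δ f = -4x^7 - 14x^6 - 64x^5 - (245/2)x^4 - 143x^3 - 99x^2 - (75/2)x - 5
(3Δ) f = -12x^7 - 42x^6 - 192x^5 - (735/2)x^4 - 429x^3 - 297x^2 - (225/2)x - 15
E_{1} (3Δ) f = -12x^7 - 126x^6 - 696x^5 - (4755/2)x^4 - 5079x^3 - 6591x^2 - (9519/2)x - 1467
(4E_{1}) (3Δ) f = -48x^7 - 504x^6 - 2784x^5 - 9510x^4 - 20316x^3 - 26364x^2 - 19038x - 5868


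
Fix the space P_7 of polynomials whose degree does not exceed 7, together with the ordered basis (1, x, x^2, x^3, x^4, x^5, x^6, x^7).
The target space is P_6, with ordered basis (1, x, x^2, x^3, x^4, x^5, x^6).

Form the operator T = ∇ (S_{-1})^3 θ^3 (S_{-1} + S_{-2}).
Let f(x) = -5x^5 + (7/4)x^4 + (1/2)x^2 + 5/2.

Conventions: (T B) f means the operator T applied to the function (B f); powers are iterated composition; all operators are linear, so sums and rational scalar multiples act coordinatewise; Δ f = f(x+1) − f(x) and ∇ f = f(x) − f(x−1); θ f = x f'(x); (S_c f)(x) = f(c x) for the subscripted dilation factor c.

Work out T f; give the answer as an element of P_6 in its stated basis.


the result is g(x) = -103125x^4 + 213866x^3 - 217674x^2 + 110781x - 22549

S_{-1} f = 5x^5 + (7/4)x^4 + (1/2)x^2 + 5/2
S_{-2} f = 160x^5 + 28x^4 + 2x^2 + 5/2
(S_{-1} + S_{-2}) f = 165x^5 + (119/4)x^4 + (5/2)x^2 + 5
θ (S_{-1} + S_{-2}) f = 825x^5 + 119x^4 + 5x^2
θ θ (S_{-1} + S_{-2}) f = 4125x^5 + 476x^4 + 10x^2
θ θ θ (S_{-1} + S_{-2}) f = 20625x^5 + 1904x^4 + 20x^2
S_{-1} θ^3 (S_{-1} + S_{-2}) f = -20625x^5 + 1904x^4 + 20x^2
S_{-1} S_{-1} θ^3 (S_{-1} + S_{-2}) f = 20625x^5 + 1904x^4 + 20x^2
S_{-1} S_{-1} S_{-1} θ^3 (S_{-1} + S_{-2}) f = -20625x^5 + 1904x^4 + 20x^2
∇ (S_{-1})^3 θ^3 (S_{-1} + S_{-2}) f = -103125x^4 + 213866x^3 - 217674x^2 + 110781x - 22549


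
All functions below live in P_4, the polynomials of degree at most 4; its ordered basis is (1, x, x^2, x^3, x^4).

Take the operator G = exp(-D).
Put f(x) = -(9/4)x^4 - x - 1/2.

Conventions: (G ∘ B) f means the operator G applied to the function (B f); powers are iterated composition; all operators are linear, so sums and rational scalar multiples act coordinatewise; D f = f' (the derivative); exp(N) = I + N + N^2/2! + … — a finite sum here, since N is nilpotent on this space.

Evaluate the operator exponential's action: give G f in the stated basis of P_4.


the result is g(x) = -(9/4)x^4 + 9x^3 - (27/2)x^2 + 8x - 7/4

order-1 term: 9x^3 + 1
order-2 term: -(27/2)x^2
order-3 term: 9x
order-4 term: -9/4
the series for exp(-D) f terminates at order 4
exp(-D) f = -(9/4)x^4 + 9x^3 - (27/2)x^2 + 8x - 7/4


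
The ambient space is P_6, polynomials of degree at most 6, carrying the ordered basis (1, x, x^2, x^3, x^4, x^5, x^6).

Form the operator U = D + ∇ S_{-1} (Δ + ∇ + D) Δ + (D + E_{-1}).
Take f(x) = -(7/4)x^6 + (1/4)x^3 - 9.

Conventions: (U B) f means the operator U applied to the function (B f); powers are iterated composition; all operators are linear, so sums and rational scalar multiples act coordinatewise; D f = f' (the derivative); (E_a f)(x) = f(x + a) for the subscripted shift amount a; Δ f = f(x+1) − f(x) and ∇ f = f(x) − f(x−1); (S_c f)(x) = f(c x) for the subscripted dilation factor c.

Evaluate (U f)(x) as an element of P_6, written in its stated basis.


g(x) = -(7/4)x^6 - (21/2)x^5 - (105/4)x^4 - (2379/4)x^3 + (3729/2)x^2 - (10455/4)x + 2699/2

D f = -(21/2)x^5 + (3/4)x^2
Δ f = -(21/2)x^5 - (105/4)x^4 - 35x^3 - (51/2)x^2 - (39/4)x - 3/2
Δ Δ f = -(105/2)x^4 - 210x^3 - (735/2)x^2 - (627/2)x - 107
∇ Δ f = -(105/2)x^4 - (105/2)x^2 + (3/2)x - 7/2
D Δ f = -(105/2)x^4 - 105x^3 - 105x^2 - 51x - 39/4
(Δ + ∇ + D) Δ f = -(315/2)x^4 - 315x^3 - 525x^2 - 363x - 481/4
S_{-1} (Δ + ∇ + D) Δ f = -(315/2)x^4 + 315x^3 - 525x^2 + 363x - 481/4
∇ S_{-1} (Δ + ∇ + D) Δ f = -630x^3 + 1890x^2 - 2625x + 2721/2
D f = -(21/2)x^5 + (3/4)x^2
E_{-1} f = -(7/4)x^6 + (21/2)x^5 - (105/4)x^4 + (141/4)x^3 - 27x^2 + (45/4)x - 11
(D + E_{-1}) f = -(7/4)x^6 - (105/4)x^4 + (141/4)x^3 - (105/4)x^2 + (45/4)x - 11
(D + ∇ S_{-1} (Δ + ∇ + D) Δ + (D + E_{-1})) f = -(7/4)x^6 - (21/2)x^5 - (105/4)x^4 - (2379/4)x^3 + (3729/2)x^2 - (10455/4)x + 2699/2


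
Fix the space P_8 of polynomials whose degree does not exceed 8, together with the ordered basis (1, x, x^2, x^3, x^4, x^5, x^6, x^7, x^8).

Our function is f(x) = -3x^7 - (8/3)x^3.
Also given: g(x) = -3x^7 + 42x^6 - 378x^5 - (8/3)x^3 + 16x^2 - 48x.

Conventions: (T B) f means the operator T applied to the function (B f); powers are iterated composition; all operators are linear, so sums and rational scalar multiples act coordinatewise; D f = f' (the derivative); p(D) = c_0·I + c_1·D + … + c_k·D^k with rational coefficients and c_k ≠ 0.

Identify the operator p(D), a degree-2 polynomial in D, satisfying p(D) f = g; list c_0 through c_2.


p(D) = I − 2·D + 3·D^2, i.e. c_0 = 1, c_1 = -2, c_2 = 3

D^0 f = -3x^7 - (8/3)x^3
D^1 f = -21x^6 - 8x^2
D^2 f = -126x^5 - 16x
matching coefficients of g against c_0 f + c_1 Df + … from the top degree down determines the c_i
solution: c_0 = 1, c_1 = -2, c_2 = 3


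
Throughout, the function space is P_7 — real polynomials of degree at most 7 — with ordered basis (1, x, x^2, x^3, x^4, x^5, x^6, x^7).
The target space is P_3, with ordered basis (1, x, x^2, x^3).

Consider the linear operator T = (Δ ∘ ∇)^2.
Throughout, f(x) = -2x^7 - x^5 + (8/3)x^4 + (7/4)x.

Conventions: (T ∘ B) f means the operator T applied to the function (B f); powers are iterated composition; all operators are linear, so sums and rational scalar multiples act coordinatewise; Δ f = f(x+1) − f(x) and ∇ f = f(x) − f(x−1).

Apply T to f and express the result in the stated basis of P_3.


the result is g(x) = -1680x^3 - 1800x + 64

∇ f = -14x^6 + 42x^5 - 75x^4 + (272/3)x^3 - 68x^2 + (89/3)x - 47/12
Δ ∇ f = -84x^5 - 160x^3 + 32x^2 - 38x + 16/3
∇ (Δ ∘ ∇) f = -420x^4 + 840x^3 - 1320x^2 + 964x - 314
Δ ∇ (Δ ∘ ∇) f = -1680x^3 - 1800x + 64


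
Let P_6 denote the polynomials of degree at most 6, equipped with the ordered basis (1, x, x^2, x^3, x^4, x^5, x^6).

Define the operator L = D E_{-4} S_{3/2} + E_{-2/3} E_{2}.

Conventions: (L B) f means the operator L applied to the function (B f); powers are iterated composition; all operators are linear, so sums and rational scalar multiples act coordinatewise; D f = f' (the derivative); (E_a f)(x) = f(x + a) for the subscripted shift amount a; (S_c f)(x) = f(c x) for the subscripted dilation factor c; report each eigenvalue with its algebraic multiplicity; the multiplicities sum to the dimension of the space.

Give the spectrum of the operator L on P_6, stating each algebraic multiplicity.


λ = 1 (multiplicity 7)

image of 1: 1
image of x: x + 17/6
image of x^2: x^2 + (43/6)x - 146/9
image of x^3: x^3 + (113/8)x^2 - (227/3)x + 4438/27
image of x^4: x^4 + (307/12)x^3 - (697/3)x^2 + (26500/27)x - 104720/81
image of x^5: x^5 + (4285/96)x^4 - (10615/18)x^3 + (99055/27)x^2 - (786040/81)x + 2362984/243
image of x^6: x^6 + (2443/32)x^5 - (32165/24)x^4 + (296525/27)x^3 - (1179700/27)x^2 + (7087928/81)x - 51014240/729
the matrix is upper triangular; its diagonal is (1, 1, 1, 1, 1, 1, 1)
for a triangular matrix the eigenvalues are the diagonal entries, with algebraic multiplicity their repetition count


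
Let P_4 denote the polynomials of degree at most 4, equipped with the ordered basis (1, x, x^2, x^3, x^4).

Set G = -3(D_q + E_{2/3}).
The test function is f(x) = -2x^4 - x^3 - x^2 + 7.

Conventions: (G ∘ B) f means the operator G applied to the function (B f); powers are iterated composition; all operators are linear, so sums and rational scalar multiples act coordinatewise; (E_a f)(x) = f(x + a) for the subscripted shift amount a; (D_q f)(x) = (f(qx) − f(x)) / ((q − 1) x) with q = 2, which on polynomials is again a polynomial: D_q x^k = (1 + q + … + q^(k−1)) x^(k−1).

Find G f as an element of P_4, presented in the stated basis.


the image equals g(x) = 6x^4 + 109x^3 + 46x^2 + (217/9)x - 475/27

D_q f = -30x^3 - 7x^2 - 3x
E_{2/3} f = -2x^4 - (19/3)x^3 - (25/3)x^2 - (136/27)x + 475/81
(D_q + E_{2/3}) f = -2x^4 - (109/3)x^3 - (46/3)x^2 - (217/27)x + 475/81
(-3(D_q + E_{2/3})) f = 6x^4 + 109x^3 + 46x^2 + (217/9)x - 475/27


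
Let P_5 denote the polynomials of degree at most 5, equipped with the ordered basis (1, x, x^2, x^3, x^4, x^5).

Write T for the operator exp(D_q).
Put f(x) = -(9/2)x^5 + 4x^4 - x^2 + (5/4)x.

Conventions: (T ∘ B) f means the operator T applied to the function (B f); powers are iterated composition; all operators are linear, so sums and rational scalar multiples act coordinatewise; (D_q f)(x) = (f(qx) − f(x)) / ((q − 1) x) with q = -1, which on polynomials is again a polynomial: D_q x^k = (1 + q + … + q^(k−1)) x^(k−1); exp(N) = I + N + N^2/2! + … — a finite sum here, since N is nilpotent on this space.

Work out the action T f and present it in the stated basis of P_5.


order-1 term: -(9/2)x^4 + 5/4
the series for exp(D_q) f terminates at order 1
exp(D_q) f = -(9/2)x^5 - (1/2)x^4 - x^2 + (5/4)x + 5/4

g(x) = -(9/2)x^5 - (1/2)x^4 - x^2 + (5/4)x + 5/4


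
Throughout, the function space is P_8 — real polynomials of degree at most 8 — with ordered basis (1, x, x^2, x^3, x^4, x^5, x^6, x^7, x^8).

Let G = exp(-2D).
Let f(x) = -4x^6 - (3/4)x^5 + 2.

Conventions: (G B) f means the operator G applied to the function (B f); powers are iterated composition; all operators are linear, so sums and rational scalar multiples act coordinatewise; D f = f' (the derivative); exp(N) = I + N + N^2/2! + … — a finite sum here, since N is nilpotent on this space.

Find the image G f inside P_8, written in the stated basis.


the image equals g(x) = -4x^6 + (189/4)x^5 - (465/2)x^4 + 610x^3 - 900x^2 + 708x - 230

order-1 term: 48x^5 + (15/2)x^4
order-2 term: -240x^4 - 30x^3
order-3 term: 640x^3 + 60x^2
order-4 term: -960x^2 - 60x
order-5 term: 768x + 24
order-6 term: -256
the series for exp(-2D) f terminates at order 6
exp(-2D) f = -4x^6 + (189/4)x^5 - (465/2)x^4 + 610x^3 - 900x^2 + 708x - 230


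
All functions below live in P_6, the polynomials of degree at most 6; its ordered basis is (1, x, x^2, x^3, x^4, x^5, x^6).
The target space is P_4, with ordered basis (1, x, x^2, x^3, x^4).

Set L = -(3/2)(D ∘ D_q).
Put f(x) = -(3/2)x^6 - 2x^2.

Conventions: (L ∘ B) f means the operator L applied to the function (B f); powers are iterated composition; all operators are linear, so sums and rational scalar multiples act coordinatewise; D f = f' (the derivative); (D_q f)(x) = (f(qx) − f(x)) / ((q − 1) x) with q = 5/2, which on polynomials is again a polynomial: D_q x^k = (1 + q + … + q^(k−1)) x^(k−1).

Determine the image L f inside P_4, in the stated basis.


D_q f = -(15561/64)x^5 - 7x
D D_q f = -(77805/64)x^4 - 7
(-(3/2)(D ∘ D_q)) f = (233415/128)x^4 + 21/2

the result is g(x) = (233415/128)x^4 + 21/2


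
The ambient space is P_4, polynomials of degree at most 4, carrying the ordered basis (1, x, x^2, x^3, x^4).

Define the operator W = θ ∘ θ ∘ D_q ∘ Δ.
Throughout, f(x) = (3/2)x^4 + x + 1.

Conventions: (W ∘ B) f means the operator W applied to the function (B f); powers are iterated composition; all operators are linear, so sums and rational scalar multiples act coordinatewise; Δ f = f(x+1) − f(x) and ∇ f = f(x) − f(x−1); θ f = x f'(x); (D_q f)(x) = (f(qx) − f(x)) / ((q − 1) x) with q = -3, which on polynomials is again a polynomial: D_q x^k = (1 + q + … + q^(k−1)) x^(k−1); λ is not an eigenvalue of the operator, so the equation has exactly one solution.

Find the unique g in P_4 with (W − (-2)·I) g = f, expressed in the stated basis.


write g with unknown coordinates in the stated basis and equate coefficients in (W − (-2)·I) g = f
solving from the highest basis element down gives g = (3/4)x^4 - 42x^2 + 5x + 1/2
check: W g = 84x^2 - 9x
so W g − (-2)·g = (3/2)x^4 + x + 1 = f ✓

the image equals g(x) = (3/4)x^4 - 42x^2 + 5x + 1/2


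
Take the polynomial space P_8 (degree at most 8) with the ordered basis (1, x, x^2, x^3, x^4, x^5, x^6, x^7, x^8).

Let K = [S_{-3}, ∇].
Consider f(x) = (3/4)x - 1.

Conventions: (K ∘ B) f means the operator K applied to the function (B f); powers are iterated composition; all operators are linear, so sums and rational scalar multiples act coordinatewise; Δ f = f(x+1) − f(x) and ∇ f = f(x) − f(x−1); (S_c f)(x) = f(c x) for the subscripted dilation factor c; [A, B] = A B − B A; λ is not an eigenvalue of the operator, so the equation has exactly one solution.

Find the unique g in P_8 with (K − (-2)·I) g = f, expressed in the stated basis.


write g with unknown coordinates in the stated basis and equate coefficients in (K − (-2)·I) g = f
solving from the highest basis element down gives g = (3/8)x - 5/4
check: K g = 3/2
so K g − (-2)·g = (3/4)x - 1 = f ✓

the image equals g(x) = (3/8)x - 5/4


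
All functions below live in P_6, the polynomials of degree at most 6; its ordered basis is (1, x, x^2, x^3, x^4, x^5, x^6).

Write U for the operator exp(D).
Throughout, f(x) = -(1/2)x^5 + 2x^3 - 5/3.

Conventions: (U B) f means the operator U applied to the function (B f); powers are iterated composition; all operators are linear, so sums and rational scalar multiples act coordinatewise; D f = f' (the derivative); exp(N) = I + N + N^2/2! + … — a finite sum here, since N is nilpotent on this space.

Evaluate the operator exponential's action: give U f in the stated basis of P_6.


the result is g(x) = -(1/2)x^5 - (5/2)x^4 - 3x^3 + x^2 + (7/2)x - 1/6

order-1 term: -(5/2)x^4 + 6x^2
order-2 term: -5x^3 + 6x
order-3 term: -5x^2 + 2
order-4 term: -(5/2)x
order-5 term: -1/2
the series for exp(D) f terminates at order 5
exp(D) f = -(1/2)x^5 - (5/2)x^4 - 3x^3 + x^2 + (7/2)x - 1/6


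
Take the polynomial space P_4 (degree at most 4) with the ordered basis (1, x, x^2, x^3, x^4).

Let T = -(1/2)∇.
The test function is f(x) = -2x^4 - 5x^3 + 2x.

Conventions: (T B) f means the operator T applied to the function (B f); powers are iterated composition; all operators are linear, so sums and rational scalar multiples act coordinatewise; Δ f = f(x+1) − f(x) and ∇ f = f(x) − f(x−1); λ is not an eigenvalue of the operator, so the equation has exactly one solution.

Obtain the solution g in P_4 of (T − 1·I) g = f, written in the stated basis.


write g with unknown coordinates in the stated basis and equate coefficients in (T − 1·I) g = f
solving from the highest basis element down gives g = 2x^4 + x^3 + (9/2)x^2 - 9x + 29/4
check: T g = -4x^3 + (9/2)x^2 - 7x + 29/4
so T g − 1·g = -2x^4 - 5x^3 + 2x = f ✓

the image equals g(x) = 2x^4 + x^3 + (9/2)x^2 - 9x + 29/4


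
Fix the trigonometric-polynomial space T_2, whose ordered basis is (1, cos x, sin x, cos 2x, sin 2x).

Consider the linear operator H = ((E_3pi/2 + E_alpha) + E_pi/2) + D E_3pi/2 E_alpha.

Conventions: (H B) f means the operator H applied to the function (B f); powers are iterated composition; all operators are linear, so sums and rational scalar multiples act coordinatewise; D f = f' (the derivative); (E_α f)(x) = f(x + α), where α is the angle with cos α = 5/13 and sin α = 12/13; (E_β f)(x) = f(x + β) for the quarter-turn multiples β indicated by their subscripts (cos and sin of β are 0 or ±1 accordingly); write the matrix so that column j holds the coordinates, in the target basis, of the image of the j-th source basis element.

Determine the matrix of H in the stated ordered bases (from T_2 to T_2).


the matrix is [[3, 0, 0, 0, 0]; [0, 10/13, 24/13, 0, 0]; [0, -24/13, 10/13, 0, 0]; [0, 0, 0, -217/169, 358/169]; [0, 0, 0, -358/169, -217/169]] (rows listed top to bottom)

image of 1: 3
image of cos x: (10/13)cos x - (24/13)sin x
image of sin x: (24/13)cos x + (10/13)sin x
image of cos 2x: -(217/169)cos 2x - (358/169)sin 2x
image of sin 2x: (358/169)cos 2x - (217/169)sin 2x
each image's coordinates form column j of the matrix


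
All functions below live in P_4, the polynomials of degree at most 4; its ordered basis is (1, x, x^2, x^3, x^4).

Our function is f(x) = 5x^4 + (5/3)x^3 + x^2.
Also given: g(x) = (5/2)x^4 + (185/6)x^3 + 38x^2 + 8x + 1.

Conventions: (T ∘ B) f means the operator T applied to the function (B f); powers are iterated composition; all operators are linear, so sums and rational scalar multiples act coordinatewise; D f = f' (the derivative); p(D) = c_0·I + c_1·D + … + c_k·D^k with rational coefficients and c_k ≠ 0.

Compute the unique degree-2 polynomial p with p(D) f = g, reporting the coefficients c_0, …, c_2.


D^0 f = 5x^4 + (5/3)x^3 + x^2
D^1 f = 20x^3 + 5x^2 + 2x
D^2 f = 60x^2 + 10x + 2
matching coefficients of g against c_0 f + c_1 Df + … from the top degree down determines the c_i
solution: c_0 = 1/2, c_1 = 3/2, c_2 = 1/2

p(D) = (1/2)·I + (3/2)·D + (1/2)·D^2, i.e. c_0 = 1/2, c_1 = 3/2, c_2 = 1/2


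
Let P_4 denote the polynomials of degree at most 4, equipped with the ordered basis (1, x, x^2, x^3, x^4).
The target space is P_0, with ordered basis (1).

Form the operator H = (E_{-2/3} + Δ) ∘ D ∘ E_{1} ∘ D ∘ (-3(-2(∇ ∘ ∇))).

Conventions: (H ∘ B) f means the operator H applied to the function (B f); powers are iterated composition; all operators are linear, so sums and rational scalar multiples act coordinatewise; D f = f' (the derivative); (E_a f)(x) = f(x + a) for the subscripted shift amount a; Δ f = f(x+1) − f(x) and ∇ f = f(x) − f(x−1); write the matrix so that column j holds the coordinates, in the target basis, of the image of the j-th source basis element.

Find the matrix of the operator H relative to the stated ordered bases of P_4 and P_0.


image of 1: 0
image of x: 0
image of x^2: 0
image of x^3: 0
image of x^4: 144
each image's coordinates form column j of the matrix

the matrix is [[0, 0, 0, 0, 144]] (rows listed top to bottom)


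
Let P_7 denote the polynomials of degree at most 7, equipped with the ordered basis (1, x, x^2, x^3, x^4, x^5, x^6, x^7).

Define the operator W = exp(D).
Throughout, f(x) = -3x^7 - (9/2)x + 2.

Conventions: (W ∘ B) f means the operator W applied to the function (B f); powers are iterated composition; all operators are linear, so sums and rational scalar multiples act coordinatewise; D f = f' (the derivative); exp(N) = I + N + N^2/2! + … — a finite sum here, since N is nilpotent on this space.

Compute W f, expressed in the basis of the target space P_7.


order-1 term: -21x^6 - 9/2
order-2 term: -63x^5
order-3 term: -105x^4
order-4 term: -105x^3
order-5 term: -63x^2
order-6 term: -21x
order-7 term: -3
the series for exp(D) f terminates at order 7
exp(D) f = -3x^7 - 21x^6 - 63x^5 - 105x^4 - 105x^3 - 63x^2 - (51/2)x - 11/2

the image equals g(x) = -3x^7 - 21x^6 - 63x^5 - 105x^4 - 105x^3 - 63x^2 - (51/2)x - 11/2


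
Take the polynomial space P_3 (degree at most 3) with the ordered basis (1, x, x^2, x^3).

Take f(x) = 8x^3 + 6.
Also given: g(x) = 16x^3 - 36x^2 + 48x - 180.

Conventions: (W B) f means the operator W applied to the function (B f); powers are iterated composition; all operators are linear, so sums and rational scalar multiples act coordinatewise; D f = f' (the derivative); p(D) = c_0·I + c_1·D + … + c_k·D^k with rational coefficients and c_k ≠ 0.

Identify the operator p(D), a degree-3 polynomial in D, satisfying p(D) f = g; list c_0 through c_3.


D^0 f = 8x^3 + 6
D^1 f = 24x^2
D^2 f = 48x
D^3 f = 48
matching coefficients of g against c_0 f + c_1 Df + … from the top degree down determines the c_i
solution: c_0 = 2, c_1 = -3/2, c_2 = 1, c_3 = -4

c_0 = 2, c_1 = -3/2, c_2 = 1, c_3 = -4


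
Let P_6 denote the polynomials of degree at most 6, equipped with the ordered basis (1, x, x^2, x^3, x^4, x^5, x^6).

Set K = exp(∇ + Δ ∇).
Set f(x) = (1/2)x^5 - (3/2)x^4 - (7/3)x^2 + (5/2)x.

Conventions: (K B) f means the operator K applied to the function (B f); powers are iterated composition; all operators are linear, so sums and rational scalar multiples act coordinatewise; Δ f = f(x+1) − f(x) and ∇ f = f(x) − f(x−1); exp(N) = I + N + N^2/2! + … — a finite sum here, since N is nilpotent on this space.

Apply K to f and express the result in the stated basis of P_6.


the image equals g(x) = (1/2)x^5 + x^4 + 4x^3 + (14/3)x^2 + (16/3)x + 4/3

order-1 term: (5/2)x^4 - x^3 - 4x^2 - (49/6)x - 5/6
order-2 term: 5x^3 + 6x^2 - (1/2)x - 16/3
order-3 term: 5x^2 + 9x + 7/2
order-4 term: (5/2)x + 7/2
order-5 term: 1/2
the series for exp(∇ + Δ ∇) f terminates at order 5
exp(∇ + Δ ∇) f = (1/2)x^5 + x^4 + 4x^3 + (14/3)x^2 + (16/3)x + 4/3


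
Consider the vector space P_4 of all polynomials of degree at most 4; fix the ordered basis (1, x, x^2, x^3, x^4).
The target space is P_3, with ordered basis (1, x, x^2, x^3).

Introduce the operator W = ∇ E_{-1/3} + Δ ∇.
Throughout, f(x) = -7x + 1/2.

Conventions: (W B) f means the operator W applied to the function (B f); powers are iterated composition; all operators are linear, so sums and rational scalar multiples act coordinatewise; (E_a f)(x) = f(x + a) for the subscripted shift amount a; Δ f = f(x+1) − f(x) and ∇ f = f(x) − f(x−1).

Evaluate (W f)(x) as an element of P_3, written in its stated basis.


E_{-1/3} f = -7x + 17/6
∇ E_{-1/3} f = -7
∇ f = -7
Δ ∇ f = 0
(∇ E_{-1/3} + Δ ∇) f = -7

g(x) = -7


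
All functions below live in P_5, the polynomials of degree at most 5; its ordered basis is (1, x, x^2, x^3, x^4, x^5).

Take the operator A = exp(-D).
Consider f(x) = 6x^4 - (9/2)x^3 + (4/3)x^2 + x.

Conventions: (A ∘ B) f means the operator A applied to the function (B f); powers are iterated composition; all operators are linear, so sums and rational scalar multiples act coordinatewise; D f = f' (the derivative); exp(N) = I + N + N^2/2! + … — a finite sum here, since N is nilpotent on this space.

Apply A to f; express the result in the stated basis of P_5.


the image equals g(x) = 6x^4 - (57/2)x^3 + (305/6)x^2 - (235/6)x + 65/6

order-1 term: -24x^3 + (27/2)x^2 - (8/3)x - 1
order-2 term: 36x^2 - (27/2)x + 4/3
order-3 term: -24x + 9/2
order-4 term: 6
the series for exp(-D) f terminates at order 4
exp(-D) f = 6x^4 - (57/2)x^3 + (305/6)x^2 - (235/6)x + 65/6


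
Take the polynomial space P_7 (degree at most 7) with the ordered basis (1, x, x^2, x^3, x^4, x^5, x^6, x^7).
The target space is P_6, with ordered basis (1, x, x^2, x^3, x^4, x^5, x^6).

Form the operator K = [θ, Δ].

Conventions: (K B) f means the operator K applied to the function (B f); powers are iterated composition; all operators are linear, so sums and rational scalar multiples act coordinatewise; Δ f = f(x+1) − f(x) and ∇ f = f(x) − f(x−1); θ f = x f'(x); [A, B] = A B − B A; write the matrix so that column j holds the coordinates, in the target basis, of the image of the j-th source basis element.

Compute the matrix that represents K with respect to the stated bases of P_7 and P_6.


image of 1: 0
image of x: -1
image of x^2: -2x - 2
image of x^3: -3x^2 - 6x - 3
image of x^4: -4x^3 - 12x^2 - 12x - 4
image of x^5: -5x^4 - 20x^3 - 30x^2 - 20x - 5
image of x^6: -6x^5 - 30x^4 - 60x^3 - 60x^2 - 30x - 6
image of x^7: -7x^6 - 42x^5 - 105x^4 - 140x^3 - 105x^2 - 42x - 7
each image's coordinates form column j of the matrix

the matrix is [[0, -1, -2, -3, -4, -5, -6, -7]; [0, 0, -2, -6, -12, -20, -30, -42]; [0, 0, 0, -3, -12, -30, -60, -105]; [0, 0, 0, 0, -4, -20, -60, -140]; [0, 0, 0, 0, 0, -5, -30, -105]; [0, 0, 0, 0, 0, 0, -6, -42]; [0, 0, 0, 0, 0, 0, 0, -7]] (rows listed top to bottom)


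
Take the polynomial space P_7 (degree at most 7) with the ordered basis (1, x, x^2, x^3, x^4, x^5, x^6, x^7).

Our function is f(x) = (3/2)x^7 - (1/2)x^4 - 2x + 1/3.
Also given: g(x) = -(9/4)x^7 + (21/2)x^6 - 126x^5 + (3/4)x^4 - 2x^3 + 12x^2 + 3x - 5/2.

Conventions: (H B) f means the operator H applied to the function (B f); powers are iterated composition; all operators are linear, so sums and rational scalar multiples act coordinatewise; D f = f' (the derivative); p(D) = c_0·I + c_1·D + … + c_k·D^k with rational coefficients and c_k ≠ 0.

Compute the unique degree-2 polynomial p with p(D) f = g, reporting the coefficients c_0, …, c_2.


c_0 = -3/2, c_1 = 1, c_2 = -2

D^0 f = (3/2)x^7 - (1/2)x^4 - 2x + 1/3
D^1 f = (21/2)x^6 - 2x^3 - 2
D^2 f = 63x^5 - 6x^2
matching coefficients of g against c_0 f + c_1 Df + … from the top degree down determines the c_i
solution: c_0 = -3/2, c_1 = 1, c_2 = -2


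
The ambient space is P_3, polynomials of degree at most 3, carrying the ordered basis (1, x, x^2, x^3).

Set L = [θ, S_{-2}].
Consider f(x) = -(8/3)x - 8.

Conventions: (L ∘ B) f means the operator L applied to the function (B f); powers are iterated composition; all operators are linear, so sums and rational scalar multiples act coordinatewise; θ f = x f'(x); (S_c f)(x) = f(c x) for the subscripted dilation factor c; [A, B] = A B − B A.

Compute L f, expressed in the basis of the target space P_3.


the image equals g(x) = 0

S_{-2} f = (16/3)x - 8
θ S_{-2} f = (16/3)x
θ f = -(8/3)x
S_{-2} θ f = (16/3)x
[θ, S_{-2}] f = 0


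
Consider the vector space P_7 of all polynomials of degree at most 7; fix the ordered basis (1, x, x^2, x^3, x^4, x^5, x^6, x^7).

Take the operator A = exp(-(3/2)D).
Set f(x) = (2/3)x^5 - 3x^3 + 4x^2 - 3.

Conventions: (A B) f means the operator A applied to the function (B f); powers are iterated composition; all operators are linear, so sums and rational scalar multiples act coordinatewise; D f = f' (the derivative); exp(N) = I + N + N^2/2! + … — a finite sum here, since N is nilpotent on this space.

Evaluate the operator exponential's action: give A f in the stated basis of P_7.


g(x) = (2/3)x^5 - 5x^4 + 12x^3 - 5x^2 - (123/8)x + 177/16

order-1 term: -5x^4 + (27/2)x^2 - 12x
order-2 term: 15x^3 - (81/4)x + 9
order-3 term: -(45/2)x^2 + 81/8
order-4 term: (135/8)x
order-5 term: -81/16
the series for exp(-(3/2)D) f terminates at order 5
exp(-(3/2)D) f = (2/3)x^5 - 5x^4 + 12x^3 - 5x^2 - (123/8)x + 177/16


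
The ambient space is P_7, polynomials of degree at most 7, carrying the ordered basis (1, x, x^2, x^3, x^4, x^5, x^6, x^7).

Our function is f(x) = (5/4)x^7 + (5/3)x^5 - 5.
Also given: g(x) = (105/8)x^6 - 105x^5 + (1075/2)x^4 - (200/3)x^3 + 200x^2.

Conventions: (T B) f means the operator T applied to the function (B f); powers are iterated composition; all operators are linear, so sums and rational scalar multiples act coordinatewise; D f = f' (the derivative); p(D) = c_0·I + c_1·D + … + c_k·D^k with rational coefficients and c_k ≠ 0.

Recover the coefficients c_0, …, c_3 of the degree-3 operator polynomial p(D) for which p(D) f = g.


p(D) = (3/2)·D − 2·D^2 + 2·D^3, i.e. c_0 = 0, c_1 = 3/2, c_2 = -2, c_3 = 2

D^0 f = (5/4)x^7 + (5/3)x^5 - 5
D^1 f = (35/4)x^6 + (25/3)x^4
D^2 f = (105/2)x^5 + (100/3)x^3
D^3 f = (525/2)x^4 + 100x^2
matching coefficients of g against c_0 f + c_1 Df + … from the top degree down determines the c_i
solution: c_0 = 0, c_1 = 3/2, c_2 = -2, c_3 = 2


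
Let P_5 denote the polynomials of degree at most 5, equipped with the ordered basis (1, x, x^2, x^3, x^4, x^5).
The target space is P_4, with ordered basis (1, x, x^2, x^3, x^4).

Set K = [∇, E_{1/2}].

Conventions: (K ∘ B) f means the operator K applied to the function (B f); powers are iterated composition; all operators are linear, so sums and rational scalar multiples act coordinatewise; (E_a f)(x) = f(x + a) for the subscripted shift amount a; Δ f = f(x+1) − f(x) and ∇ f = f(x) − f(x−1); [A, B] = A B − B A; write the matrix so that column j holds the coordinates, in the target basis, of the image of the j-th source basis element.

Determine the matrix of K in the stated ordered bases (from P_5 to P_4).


image of 1: 0
image of x: 0
image of x^2: 0
image of x^3: 0
image of x^4: 0
image of x^5: 0
each image's coordinates form column j of the matrix

the matrix is [[0, 0, 0, 0, 0, 0]; [0, 0, 0, 0, 0, 0]; [0, 0, 0, 0, 0, 0]; [0, 0, 0, 0, 0, 0]; [0, 0, 0, 0, 0, 0]] (rows listed top to bottom)


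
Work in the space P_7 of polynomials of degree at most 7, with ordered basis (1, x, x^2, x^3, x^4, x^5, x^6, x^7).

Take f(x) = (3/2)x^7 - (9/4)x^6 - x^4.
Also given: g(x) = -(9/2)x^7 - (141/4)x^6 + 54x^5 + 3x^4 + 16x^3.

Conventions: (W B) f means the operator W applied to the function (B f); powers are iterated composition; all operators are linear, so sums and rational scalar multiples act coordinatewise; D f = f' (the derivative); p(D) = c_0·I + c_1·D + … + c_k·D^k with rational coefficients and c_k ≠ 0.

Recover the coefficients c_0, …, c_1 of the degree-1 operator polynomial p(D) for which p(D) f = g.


D^0 f = (3/2)x^7 - (9/4)x^6 - x^4
D^1 f = (21/2)x^6 - (27/2)x^5 - 4x^3
matching coefficients of g against c_0 f + c_1 Df + … from the top degree down determines the c_i
solution: c_0 = -3, c_1 = -4

p(D) = -3·I − 4·D, i.e. c_0 = -3, c_1 = -4


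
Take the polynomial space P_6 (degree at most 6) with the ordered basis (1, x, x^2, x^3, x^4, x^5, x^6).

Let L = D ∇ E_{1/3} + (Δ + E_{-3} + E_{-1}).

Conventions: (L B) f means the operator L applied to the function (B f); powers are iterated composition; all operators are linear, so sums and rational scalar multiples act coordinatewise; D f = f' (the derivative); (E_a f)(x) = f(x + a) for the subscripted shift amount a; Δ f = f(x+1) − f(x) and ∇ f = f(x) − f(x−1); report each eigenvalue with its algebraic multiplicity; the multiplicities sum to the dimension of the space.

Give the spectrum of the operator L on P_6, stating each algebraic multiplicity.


image of 1: 2
image of x: 2x - 3
image of x^2: 2x^2 - 6x + 13
image of x^3: 2x^3 - 9x^2 + 39x - 28
image of x^4: 2x^4 - 12x^3 + 78x^2 - 112x + 253/3
image of x^5: 2x^5 - 15x^4 + 130x^3 - 280x^2 + (1265/3)x - 6586/27
image of x^6: 2x^6 - 18x^5 + 195x^4 - 560x^3 + 1265x^2 - (13172/9)x + 19759/27
the matrix is upper triangular; its diagonal is (2, 2, 2, 2, 2, 2, 2)
for a triangular matrix the eigenvalues are the diagonal entries, with algebraic multiplicity their repetition count

λ = 2 (multiplicity 7)


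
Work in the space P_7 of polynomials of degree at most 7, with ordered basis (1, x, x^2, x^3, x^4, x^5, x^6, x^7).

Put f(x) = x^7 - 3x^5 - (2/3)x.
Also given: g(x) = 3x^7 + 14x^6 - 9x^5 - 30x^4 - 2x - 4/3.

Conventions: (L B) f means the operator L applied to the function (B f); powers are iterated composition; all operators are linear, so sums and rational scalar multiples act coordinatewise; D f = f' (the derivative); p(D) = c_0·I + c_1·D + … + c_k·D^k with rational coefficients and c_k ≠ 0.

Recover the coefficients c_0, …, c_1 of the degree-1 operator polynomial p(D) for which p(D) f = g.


D^0 f = x^7 - 3x^5 - (2/3)x
D^1 f = 7x^6 - 15x^4 - 2/3
matching coefficients of g against c_0 f + c_1 Df + … from the top degree down determines the c_i
solution: c_0 = 3, c_1 = 2

p(D) = 3·I + 2·D, i.e. c_0 = 3, c_1 = 2


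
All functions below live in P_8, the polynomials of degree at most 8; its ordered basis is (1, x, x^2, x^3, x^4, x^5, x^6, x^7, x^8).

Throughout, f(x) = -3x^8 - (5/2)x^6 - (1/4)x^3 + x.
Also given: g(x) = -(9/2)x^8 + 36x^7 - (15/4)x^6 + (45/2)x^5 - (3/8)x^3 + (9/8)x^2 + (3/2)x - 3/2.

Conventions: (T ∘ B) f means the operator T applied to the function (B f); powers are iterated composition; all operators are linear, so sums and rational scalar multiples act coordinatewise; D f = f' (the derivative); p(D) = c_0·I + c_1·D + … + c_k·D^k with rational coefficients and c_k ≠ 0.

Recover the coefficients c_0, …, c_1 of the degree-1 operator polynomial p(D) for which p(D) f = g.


p(D) = (3/2)·I − (3/2)·D, i.e. c_0 = 3/2, c_1 = -3/2

D^0 f = -3x^8 - (5/2)x^6 - (1/4)x^3 + x
D^1 f = -24x^7 - 15x^5 - (3/4)x^2 + 1
matching coefficients of g against c_0 f + c_1 Df + … from the top degree down determines the c_i
solution: c_0 = 3/2, c_1 = -3/2


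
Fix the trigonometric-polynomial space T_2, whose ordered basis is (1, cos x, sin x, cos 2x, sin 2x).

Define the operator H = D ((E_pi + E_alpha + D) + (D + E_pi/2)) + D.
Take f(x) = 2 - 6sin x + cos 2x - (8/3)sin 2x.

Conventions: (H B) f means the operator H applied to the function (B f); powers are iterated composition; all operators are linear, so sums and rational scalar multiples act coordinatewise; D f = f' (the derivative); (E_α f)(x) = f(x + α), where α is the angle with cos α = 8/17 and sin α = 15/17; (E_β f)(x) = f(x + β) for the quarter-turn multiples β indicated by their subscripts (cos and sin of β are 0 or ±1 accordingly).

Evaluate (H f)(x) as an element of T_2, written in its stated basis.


the image equals g(x) = -(48/17)cos x + (396/17)sin x - (10424/867)cos 2x + (21568/867)sin 2x

E_pi f = 2 + 6sin x + cos 2x - (8/3)sin 2x
E_alpha f = 2 - (90/17)cos x - (48/17)sin x - (801/289)cos 2x + (568/867)sin 2x
D f = -6cos x - (16/3)cos 2x - 2sin 2x
(E_pi + E_alpha + D) f = 4 - (192/17)cos x + (54/17)sin x - (6160/867)cos 2x - (3478/867)sin 2x
D f = -6cos x - (16/3)cos 2x - 2sin 2x
E_pi/2 f = 2 - 6cos x - cos 2x + (8/3)sin 2x
(D + E_pi/2) f = 2 - 12cos x - (19/3)cos 2x + (2/3)sin 2x
((E_pi + E_alpha + D) + (D + E_pi/2)) f = 6 - (396/17)cos x + (54/17)sin x - (11651/867)cos 2x - (2900/867)sin 2x
D ((E_pi + E_alpha + D) + (D + E_pi/2)) f = (54/17)cos x + (396/17)sin x - (5800/867)cos 2x + (23302/867)sin 2x
D f = -6cos x - (16/3)cos 2x - 2sin 2x
(D ((E_pi + E_alpha + D) + (D + E_pi/2)) + D) f = -(48/17)cos x + (396/17)sin x - (10424/867)cos 2x + (21568/867)sin 2x


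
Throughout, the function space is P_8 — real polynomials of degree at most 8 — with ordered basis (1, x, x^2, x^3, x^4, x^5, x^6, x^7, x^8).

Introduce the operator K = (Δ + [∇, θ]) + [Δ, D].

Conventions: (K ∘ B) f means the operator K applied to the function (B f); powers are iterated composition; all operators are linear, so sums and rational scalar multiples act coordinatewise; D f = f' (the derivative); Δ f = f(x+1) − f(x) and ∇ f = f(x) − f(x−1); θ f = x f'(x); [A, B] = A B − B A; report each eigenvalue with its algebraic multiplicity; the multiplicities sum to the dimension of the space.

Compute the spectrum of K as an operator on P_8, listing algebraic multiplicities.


λ = 0 (multiplicity 9)

image of 1: 0
image of x: 2
image of x^2: 4x - 1
image of x^3: 6x^2 - 3x + 4
image of x^4: 8x^3 - 6x^2 + 16x - 3
image of x^5: 10x^4 - 10x^3 + 40x^2 - 15x + 6
image of x^6: 12x^5 - 15x^4 + 80x^3 - 45x^2 + 36x - 5
image of x^7: 14x^6 - 21x^5 + 140x^4 - 105x^3 + 126x^2 - 35x + 8
image of x^8: 16x^7 - 28x^6 + 224x^5 - 210x^4 + 336x^3 - 140x^2 + 64x - 7
the matrix is upper triangular; its diagonal is (0, 0, 0, 0, 0, 0, 0, 0, 0)
for a triangular matrix the eigenvalues are the diagonal entries, with algebraic multiplicity their repetition count


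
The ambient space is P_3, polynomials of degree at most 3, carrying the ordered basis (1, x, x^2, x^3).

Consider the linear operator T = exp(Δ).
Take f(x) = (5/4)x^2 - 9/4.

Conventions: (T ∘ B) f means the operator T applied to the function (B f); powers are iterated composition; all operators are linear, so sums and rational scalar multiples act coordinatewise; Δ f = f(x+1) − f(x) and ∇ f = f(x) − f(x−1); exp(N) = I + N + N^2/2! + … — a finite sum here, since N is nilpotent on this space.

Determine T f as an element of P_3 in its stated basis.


order-1 term: (5/2)x + 5/4
order-2 term: 5/4
the series for exp(Δ) f terminates at order 2
exp(Δ) f = (5/4)x^2 + (5/2)x + 1/4

g(x) = (5/4)x^2 + (5/2)x + 1/4


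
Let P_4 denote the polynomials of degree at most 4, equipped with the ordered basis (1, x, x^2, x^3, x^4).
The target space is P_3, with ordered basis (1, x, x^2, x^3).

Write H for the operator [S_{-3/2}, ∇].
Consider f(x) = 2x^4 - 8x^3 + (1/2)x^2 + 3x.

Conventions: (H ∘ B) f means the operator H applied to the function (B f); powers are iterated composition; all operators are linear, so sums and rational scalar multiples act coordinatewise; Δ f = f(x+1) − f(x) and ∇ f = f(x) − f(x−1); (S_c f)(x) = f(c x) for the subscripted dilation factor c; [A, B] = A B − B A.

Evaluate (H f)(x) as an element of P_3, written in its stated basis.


∇ f = 8x^3 - 36x^2 + 33x - 15/2
S_{-3/2} ∇ f = -27x^3 - 81x^2 - (99/2)x - 15/2
S_{-3/2} f = (81/8)x^4 + 27x^3 + (9/8)x^2 - (9/2)x
∇ S_{-3/2} f = (81/2)x^3 + (81/4)x^2 - (153/4)x + 45/4
[S_{-3/2}, ∇] f = -(135/2)x^3 - (405/4)x^2 - (45/4)x - 75/4

g(x) = -(135/2)x^3 - (405/4)x^2 - (45/4)x - 75/4


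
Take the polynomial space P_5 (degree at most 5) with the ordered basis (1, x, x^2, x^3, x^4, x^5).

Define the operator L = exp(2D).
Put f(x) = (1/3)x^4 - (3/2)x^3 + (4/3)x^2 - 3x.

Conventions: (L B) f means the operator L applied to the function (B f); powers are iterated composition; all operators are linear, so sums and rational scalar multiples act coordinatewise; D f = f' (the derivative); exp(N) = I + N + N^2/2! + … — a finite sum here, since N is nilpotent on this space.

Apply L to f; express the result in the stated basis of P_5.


g(x) = (1/3)x^4 + (7/6)x^3 + (1/3)x^2 - 5x - 22/3

order-1 term: (8/3)x^3 - 9x^2 + (16/3)x - 6
order-2 term: 8x^2 - 18x + 16/3
order-3 term: (32/3)x - 12
order-4 term: 16/3
the series for exp(2D) f terminates at order 4
exp(2D) f = (1/3)x^4 + (7/6)x^3 + (1/3)x^2 - 5x - 22/3


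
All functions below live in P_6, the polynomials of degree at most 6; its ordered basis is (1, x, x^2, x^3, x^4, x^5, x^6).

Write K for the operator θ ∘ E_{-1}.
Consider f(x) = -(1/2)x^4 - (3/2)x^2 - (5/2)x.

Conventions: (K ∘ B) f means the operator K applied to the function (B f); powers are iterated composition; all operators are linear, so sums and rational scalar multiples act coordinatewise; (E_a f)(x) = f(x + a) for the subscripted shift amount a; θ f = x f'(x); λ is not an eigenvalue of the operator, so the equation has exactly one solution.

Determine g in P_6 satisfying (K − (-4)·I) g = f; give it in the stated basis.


write g with unknown coordinates in the stated basis and equate coefficients in (K − (-4)·I) g = f
solving from the highest basis element down gives g = -(1/16)x^4 - (3/28)x^3 - (13/56)x^2 - (81/140)x
check: K g = -(1/4)x^4 + (3/7)x^3 - (4/7)x^2 - (13/70)x
so K g − (-4)·g = -(1/2)x^4 - (3/2)x^2 - (5/2)x = f ✓

the image equals g(x) = -(1/16)x^4 - (3/28)x^3 - (13/56)x^2 - (81/140)x


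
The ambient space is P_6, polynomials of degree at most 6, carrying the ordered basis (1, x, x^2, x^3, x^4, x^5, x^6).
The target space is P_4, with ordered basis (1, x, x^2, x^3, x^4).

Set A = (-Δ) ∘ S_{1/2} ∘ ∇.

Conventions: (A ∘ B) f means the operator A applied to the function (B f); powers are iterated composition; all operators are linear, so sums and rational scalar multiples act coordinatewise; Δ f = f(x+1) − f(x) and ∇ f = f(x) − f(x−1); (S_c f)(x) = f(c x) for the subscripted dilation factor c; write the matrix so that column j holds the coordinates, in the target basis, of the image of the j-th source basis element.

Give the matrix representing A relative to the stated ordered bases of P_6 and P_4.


the matrix is [[0, 0, -1, 3/4, -1, 15/16, -1]; [0, 0, 0, -3/2, 3/2, -5/2, 45/16]; [0, 0, 0, 0, -3/2, 15/8, -15/4]; [0, 0, 0, 0, 0, -5/4, 15/8]; [0, 0, 0, 0, 0, 0, -15/16]] (rows listed top to bottom)

image of 1: 0
image of x: 0
image of x^2: -1
image of x^3: -(3/2)x + 3/4
image of x^4: -(3/2)x^2 + (3/2)x - 1
image of x^5: -(5/4)x^3 + (15/8)x^2 - (5/2)x + 15/16
image of x^6: -(15/16)x^4 + (15/8)x^3 - (15/4)x^2 + (45/16)x - 1
each image's coordinates form column j of the matrix
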